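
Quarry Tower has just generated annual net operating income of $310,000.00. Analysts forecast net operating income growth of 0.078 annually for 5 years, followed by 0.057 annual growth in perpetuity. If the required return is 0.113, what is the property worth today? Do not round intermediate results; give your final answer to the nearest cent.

D_1 = 334180.00000
D_2 = 360246.04000
D_3 = 388345.23112
D_4 = 418636.15915
D_5 = 451289.77956
Terminal value at year 5: TV = D_5×(1+g_2)/(r−g_2) = 477013.29700/0.056 = 8518094.58921
P_0 = D_1/(1+r)^1 + D_2/(1+r)^2 + D_3/(1+r)^3 + D_4/(1+r)^4 + D_5/(1+r)^5 + TV/(1+r)^5
    = 300251.57233 + 290809.69898 + 281664.73990 + 272807.35814 + 264228.51040 + 4987313.13376 = 6397075.01350

$6397075.01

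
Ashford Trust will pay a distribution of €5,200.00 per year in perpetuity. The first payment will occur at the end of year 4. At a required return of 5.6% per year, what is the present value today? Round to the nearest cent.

€78853.97

Value at end of year 3: C / r = €5,200.00 / 0.056 = €92,857.1429
Discount to today: PV = €92,857.1429 / (1 + 0.056)^3 = €92,857.1429 / 1.177584 = €78,853.97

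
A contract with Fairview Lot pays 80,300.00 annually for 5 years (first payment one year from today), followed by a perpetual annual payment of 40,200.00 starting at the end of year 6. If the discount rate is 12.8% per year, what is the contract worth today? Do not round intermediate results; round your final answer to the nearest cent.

PV of 5-year annuity: 80,300.00 × [1 − (1+0.128)^−5] / 0.128 = 283817.38228
Perpetuity value at year 5: 40,200.00 / 0.128 = 314062.50000
PV of perpetuity: 314062.50000 / (1+0.128)^5 = 171977.08571
Total PV = 283817.38228 + 171977.08571 = 455794.46799

455794.47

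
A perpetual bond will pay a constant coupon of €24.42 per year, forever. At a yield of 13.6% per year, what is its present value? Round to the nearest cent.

Level perpetuity: PV = C / r = €24.42 / 0.136 = €179.56

€179.56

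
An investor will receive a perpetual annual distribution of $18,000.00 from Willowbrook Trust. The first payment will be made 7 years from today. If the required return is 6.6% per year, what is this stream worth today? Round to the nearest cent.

$185859.75

Value at end of year 6: C / r = $18,000.00 / 0.066 = $272,727.2727
Discount to today: PV = $272,727.2727 / (1 + 0.066)^6 = $272,727.2727 / 1.467382 = $185,859.75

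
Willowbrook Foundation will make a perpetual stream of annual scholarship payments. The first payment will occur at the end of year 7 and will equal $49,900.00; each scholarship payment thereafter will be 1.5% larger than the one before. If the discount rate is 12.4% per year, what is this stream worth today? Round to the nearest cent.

Value at end of year 6: C₁ / (r − g) = $49,900.00 / (0.124 − 0.015) = $457,798.1651
Discount to today: PV = $457,798.1651 / (1 + 0.124)^6 = $457,798.1651 / 2.016498 = $227,026.30

$227026.30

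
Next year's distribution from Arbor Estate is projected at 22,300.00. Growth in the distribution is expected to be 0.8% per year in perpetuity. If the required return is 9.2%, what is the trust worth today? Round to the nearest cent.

Growing perpetuity: P = D₁ / (r − g) = 22,300.0000 / (0.092 − 0.008) = 265,476.19

265476.19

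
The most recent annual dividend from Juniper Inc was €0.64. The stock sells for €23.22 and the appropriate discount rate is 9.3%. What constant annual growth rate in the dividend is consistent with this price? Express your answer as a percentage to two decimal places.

P = D₀(1+g)/(r−g) ⇒ P(r−g) = D₀(1+g) ⇒ g(P+D₀) = P·r − D₀
g = (P·r − D₀)/(P + D₀) = (€23.22×0.093 − €0.64) / (€23.22 + €0.64) = 0.063682

6.37%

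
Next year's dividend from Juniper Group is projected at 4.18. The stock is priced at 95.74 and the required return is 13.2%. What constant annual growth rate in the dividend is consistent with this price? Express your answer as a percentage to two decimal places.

P = D₁/(r−g) ⇒ g = r − D₁/P = 0.132 − 4.18/95.74 = 0.088340

8.83%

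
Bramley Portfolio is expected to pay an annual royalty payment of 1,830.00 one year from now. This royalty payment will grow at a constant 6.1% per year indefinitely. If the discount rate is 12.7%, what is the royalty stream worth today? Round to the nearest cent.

27727.27

Growing perpetuity: P = D₁ / (r − g) = 1,830.0000 / (0.127 − 0.061) = 27,727.27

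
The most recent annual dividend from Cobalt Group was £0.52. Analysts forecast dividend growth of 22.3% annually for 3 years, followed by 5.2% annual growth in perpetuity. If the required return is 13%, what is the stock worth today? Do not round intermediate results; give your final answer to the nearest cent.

£10.72

D_1 = 0.63596
D_2 = 0.77778
D_3 = 0.95122
Terminal value at year 3: TV = D_3×(1+g_2)/(r−g_2) = 1.00069/0.078 = 12.82933
P_0 = D_1/(1+r)^1 + D_2/(1+r)^2 + D_3/(1+r)^3 + TV/(1+r)^3
    = 0.56280 + 0.60912 + 0.65925 + 8.89137 = 10.72252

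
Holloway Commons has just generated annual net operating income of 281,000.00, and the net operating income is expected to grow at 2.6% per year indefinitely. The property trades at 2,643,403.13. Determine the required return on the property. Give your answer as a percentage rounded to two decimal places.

D₁ = 281,000.00 × 1.026 = 288,306.0000
P = D₁/(r − g) ⇒ r = D₁/P + g = 288,306.0000/2,643,403.13 + 0.026 = 0.109066 + 0.026 = 0.135066

13.51%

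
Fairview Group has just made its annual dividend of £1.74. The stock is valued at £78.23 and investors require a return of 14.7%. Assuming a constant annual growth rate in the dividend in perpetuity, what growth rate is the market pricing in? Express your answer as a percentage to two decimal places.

P = D₀(1+g)/(r−g) ⇒ P(r−g) = D₀(1+g) ⇒ g(P+D₀) = P·r − D₀
g = (P·r − D₀)/(P + D₀) = (£78.23×0.147 − £1.74) / (£78.23 + £1.74) = 0.122043

12.20%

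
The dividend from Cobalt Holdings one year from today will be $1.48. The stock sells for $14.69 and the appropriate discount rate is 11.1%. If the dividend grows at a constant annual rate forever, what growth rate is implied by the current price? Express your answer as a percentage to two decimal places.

P = D₁/(r−g) ⇒ g = r − D₁/P = 0.111 − $1.48/$14.69 = 0.010251

1.03%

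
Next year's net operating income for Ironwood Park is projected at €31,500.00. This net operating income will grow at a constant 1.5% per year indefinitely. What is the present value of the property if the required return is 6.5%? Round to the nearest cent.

€630000.00

Growing perpetuity: P = D₁ / (r − g) = €31,500.0000 / (0.065 − 0.015) = €630,000.00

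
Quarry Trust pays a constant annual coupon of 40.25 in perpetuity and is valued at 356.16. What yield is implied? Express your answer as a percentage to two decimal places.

P = C/r ⇒ r = C/P = 40.25/356.16 = 0.113011

11.30%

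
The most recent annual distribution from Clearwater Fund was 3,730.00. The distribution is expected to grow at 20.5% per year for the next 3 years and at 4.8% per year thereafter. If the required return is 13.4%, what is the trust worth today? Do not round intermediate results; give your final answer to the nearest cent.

D_1 = 4494.65000
D_2 = 5416.05325
D_3 = 6526.34417
Terminal value at year 3: TV = D_3×(1+g_2)/(r−g_2) = 6839.60869/0.086 = 79530.33356
P_0 = D_1/(1+r)^1 + D_2/(1+r)^2 + D_3/(1+r)^3 + TV/(1+r)^3
    = 3963.53616 + 4211.69406 + 4475.38919 + 54537.30087 = 67187.92028

67187.92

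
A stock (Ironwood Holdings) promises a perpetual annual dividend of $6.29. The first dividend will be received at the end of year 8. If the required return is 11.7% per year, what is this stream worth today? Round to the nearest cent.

$24.78

Value at end of year 7: C / r = $6.29 / 0.117 = $53.7607
Discount to today: PV = $53.7607 / (1 + 0.117)^7 = $53.7607 / 2.169563 = $24.78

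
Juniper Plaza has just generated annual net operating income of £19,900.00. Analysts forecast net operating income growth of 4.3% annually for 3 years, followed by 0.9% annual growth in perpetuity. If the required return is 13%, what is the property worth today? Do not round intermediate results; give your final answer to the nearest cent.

D_1 = 20755.70000
D_2 = 21648.19510
D_3 = 22579.06749
Terminal value at year 3: TV = D_3×(1+g_2)/(r−g_2) = 22782.27910/0.121 = 188283.29832
P_0 = D_1/(1+r)^1 + D_2/(1+r)^2 + D_3/(1+r)^3 + TV/(1+r)^3
    = 18367.87611 + 16953.71219 + 15648.42639 + 130489.77045 = 181459.78514

£181459.79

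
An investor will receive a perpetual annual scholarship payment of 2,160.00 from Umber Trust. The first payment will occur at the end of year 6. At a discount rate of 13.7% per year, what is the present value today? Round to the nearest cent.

Value at end of year 5: C / r = 2,160.00 / 0.137 = 15,766.4234
Discount to today: PV = 15,766.4234 / (1 + 0.137)^5 = 15,766.4234 / 1.900213 = 8,297.19

8297.19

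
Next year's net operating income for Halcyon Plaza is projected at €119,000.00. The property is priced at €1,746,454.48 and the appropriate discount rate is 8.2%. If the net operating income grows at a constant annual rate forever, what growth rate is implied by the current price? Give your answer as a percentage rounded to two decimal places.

P = D₁/(r−g) ⇒ g = r − D₁/P = 0.082 − €119,000.00/€1,746,454.48 = 0.013862

1.39%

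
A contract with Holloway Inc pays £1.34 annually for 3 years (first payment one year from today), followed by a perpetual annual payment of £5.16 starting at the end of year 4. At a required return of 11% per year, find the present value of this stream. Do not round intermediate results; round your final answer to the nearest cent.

PV of 3-year annuity: £1.34 × [1 − (1+0.11)^−3] / 0.11 = 3.27458
Perpetuity value at year 3: £5.16 / 0.11 = 46.90909
PV of perpetuity: 46.90909 / (1+0.11)^3 = 34.29952
Total PV = 3.27458 + 34.29952 = 37.57410

£37.57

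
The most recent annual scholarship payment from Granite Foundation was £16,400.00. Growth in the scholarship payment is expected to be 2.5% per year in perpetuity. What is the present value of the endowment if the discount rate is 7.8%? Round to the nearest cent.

£317169.81

D₁ = D₀ × (1 + g) = £16,400.00 × 1.025 = £16,810.0000
Growing perpetuity: P = D₁ / (r − g) = £16,810.0000 / (0.078 − 0.025) = £317,169.81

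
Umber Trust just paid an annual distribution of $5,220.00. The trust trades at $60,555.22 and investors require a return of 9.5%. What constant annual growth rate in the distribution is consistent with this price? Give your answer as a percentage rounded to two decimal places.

P = D₀(1+g)/(r−g) ⇒ P(r−g) = D₀(1+g) ⇒ g(P+D₀) = P·r − D₀
g = (P·r − D₀)/(P + D₀) = ($60,555.22×0.095 − $5,220.00) / ($60,555.22 + $5,220.00) = 0.008099

0.81%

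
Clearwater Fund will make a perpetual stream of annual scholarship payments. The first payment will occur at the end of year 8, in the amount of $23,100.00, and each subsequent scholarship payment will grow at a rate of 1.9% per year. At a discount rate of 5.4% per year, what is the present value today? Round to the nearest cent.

Value at end of year 7: C₁ / (r − g) = $23,100.00 / (0.054 − 0.019) = $660,000.0000
Discount to today: PV = $660,000.0000 / (1 + 0.054)^7 = $660,000.0000 / 1.445055 = $456,730.13

$456730.13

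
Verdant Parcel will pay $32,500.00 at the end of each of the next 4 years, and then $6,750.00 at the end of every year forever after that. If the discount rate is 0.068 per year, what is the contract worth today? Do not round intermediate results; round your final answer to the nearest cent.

$186880.65

PV of 4-year annuity: $32,500.00 × [1 − (1+0.068)^−4] / 0.068 = 110583.23100
Perpetuity value at year 4: $6,750.00 / 0.068 = 99264.70588
PV of perpetuity: 99264.70588 / (1+0.068)^4 = 76297.41944
Total PV = 110583.23100 + 76297.41944 = 186880.65044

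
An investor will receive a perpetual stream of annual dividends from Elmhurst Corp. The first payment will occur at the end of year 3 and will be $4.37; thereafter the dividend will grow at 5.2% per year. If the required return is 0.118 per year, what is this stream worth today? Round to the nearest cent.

$52.97

Value at end of year 2: C₁ / (r − g) = $4.37 / (0.118 − 0.052) = $66.2121
Discount to today: PV = $66.2121 / (1 + 0.118)^2 = $66.2121 / 1.249924 = $52.97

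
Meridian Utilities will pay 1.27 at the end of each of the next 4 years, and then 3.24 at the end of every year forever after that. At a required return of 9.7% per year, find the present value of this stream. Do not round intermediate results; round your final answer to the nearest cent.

PV of 4-year annuity: 1.27 × [1 − (1+0.097)^−4] / 0.097 = 4.05201
Perpetuity value at year 4: 3.24 / 0.097 = 33.40206
PV of perpetuity: 33.40206 / (1+0.097)^4 = 23.06464
Total PV = 4.05201 + 23.06464 = 27.11666

27.12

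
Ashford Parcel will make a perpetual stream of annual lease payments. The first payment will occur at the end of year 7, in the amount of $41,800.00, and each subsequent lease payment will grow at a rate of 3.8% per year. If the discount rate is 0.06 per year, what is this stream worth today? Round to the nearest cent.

Value at end of year 6: C₁ / (r − g) = $41,800.00 / (0.06 − 0.038) = $1,900,000.0000
Discount to today: PV = $1,900,000.0000 / (1 + 0.06)^6 = $1,900,000.0000 / 1.418519 = $1,339,425.03

$1339425.03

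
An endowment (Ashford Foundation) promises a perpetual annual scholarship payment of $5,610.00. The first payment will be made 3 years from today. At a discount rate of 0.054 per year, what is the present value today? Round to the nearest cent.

Value at end of year 2: C / r = $5,610.00 / 0.054 = $103,888.8889
Discount to today: PV = $103,888.8889 / (1 + 0.054)^2 = $103,888.8889 / 1.110916 = $93,516.42

$93516.42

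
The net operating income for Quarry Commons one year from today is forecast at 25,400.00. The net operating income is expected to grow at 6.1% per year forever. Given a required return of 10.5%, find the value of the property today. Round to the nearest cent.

Growing perpetuity: P = D₁ / (r − g) = 25,400.0000 / (0.105 − 0.061) = 577,272.73

577272.73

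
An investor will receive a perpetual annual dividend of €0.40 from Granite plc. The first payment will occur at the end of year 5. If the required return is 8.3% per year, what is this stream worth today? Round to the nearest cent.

€3.50

Value at end of year 4: C / r = €0.40 / 0.083 = €4.8193
Discount to today: PV = €4.8193 / (1 + 0.083)^4 = €4.8193 / 1.375669 = €3.50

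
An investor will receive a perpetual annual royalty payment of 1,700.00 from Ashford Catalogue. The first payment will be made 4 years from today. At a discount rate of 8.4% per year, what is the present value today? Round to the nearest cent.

Value at end of year 3: C / r = 1,700.00 / 0.084 = 20,238.0952
Discount to today: PV = 20,238.0952 / (1 + 0.084)^3 = 20,238.0952 / 1.273761 = 15,888.46

15888.46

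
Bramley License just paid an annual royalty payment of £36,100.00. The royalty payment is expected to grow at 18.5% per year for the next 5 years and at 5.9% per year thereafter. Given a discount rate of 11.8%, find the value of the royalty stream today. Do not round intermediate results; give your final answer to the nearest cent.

D_1 = 42778.50000
D_2 = 50692.52250
D_3 = 60070.63916
D_4 = 71183.70741
D_5 = 84352.69328
Terminal value at year 5: TV = D_5×(1+g_2)/(r−g_2) = 89329.50218/0.059 = 1514059.35901
P_0 = D_1/(1+r)^1 + D_2/(1+r)^2 + D_3/(1+r)^3 + D_4/(1+r)^4 + D_5/(1+r)^5 + TV/(1+r)^5
    = 38263.41682 + 40556.48383 + 42986.97079 + 45563.11305 + 48293.63950 + 866829.90221 = 1082493.52619

£1082493.53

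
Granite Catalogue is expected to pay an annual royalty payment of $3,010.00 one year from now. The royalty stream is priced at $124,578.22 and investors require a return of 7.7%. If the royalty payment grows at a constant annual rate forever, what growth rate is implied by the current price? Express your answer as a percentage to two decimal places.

5.28%

P = D₁/(r−g) ⇒ g = r − D₁/P = 0.077 − $3,010.00/$124,578.22 = 0.052838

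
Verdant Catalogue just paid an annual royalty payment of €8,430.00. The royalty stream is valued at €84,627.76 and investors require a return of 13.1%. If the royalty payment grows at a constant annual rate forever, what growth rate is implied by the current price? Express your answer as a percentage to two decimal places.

P = D₀(1+g)/(r−g) ⇒ P(r−g) = D₀(1+g) ⇒ g(P+D₀) = P·r − D₀
g = (P·r − D₀)/(P + D₀) = (€84,627.76×0.131 − €8,430.00) / (€84,627.76 + €8,430.00) = 0.028544

2.85%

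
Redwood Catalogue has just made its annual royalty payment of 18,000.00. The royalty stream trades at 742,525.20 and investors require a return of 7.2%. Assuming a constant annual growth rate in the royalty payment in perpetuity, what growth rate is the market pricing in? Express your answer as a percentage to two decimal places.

P = D₀(1+g)/(r−g) ⇒ P(r−g) = D₀(1+g) ⇒ g(P+D₀) = P·r − D₀
g = (P·r − D₀)/(P + D₀) = (742,525.20×0.072 − 18,000.00) / (742,525.20 + 18,000.00) = 0.046628

4.66%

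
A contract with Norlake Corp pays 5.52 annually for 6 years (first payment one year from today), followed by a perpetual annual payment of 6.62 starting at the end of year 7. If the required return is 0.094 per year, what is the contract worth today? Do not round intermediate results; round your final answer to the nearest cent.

65.55

PV of 6-year annuity: 5.52 × [1 − (1+0.094)^−6] / 0.094 = 24.46972
Perpetuity value at year 6: 6.62 / 0.094 = 70.42553
PV of perpetuity: 70.42553 / (1+0.094)^6 = 41.07960
Total PV = 24.46972 + 41.07960 = 65.54932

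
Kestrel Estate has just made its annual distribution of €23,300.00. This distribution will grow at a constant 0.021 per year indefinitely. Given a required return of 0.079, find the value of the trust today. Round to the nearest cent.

D₁ = D₀ × (1 + g) = €23,300.00 × 1.021 = €23,789.3000
Growing perpetuity: P = D₁ / (r − g) = €23,789.3000 / (0.079 − 0.021) = €410,160.34

€410160.34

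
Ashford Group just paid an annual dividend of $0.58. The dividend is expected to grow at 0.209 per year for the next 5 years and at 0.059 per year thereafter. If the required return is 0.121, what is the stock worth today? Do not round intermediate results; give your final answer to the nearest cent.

$18.11

D_1 = 0.70122
D_2 = 0.84777
D_3 = 1.02496
D_4 = 1.23918
D_5 = 1.49816
Terminal value at year 5: TV = D_5×(1+g_2)/(r−g_2) = 1.58656/0.062 = 25.58962
P_0 = D_1/(1+r)^1 + D_2/(1+r)^2 + D_3/(1+r)^3 + D_4/(1+r)^4 + D_5/(1+r)^5 + TV/(1+r)^5
    = 0.62553 + 0.67464 + 0.72760 + 0.78471 + 0.84631 + 14.45559 = 18.11437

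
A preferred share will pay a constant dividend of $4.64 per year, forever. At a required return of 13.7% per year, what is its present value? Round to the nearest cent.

$33.87

Level perpetuity: PV = C / r = $4.64 / 0.137 = $33.87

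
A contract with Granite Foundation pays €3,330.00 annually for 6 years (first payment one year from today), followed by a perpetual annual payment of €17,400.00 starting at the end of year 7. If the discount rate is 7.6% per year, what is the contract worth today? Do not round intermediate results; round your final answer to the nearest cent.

€163106.57

PV of 6-year annuity: €3,330.00 × [1 − (1+0.076)^−6] / 0.076 = 15582.79044
Perpetuity value at year 6: €17,400.00 / 0.076 = 228947.36842
PV of perpetuity: 228947.36842 / (1+0.076)^6 = 147523.77872
Total PV = 15582.79044 + 147523.77872 = 163106.56917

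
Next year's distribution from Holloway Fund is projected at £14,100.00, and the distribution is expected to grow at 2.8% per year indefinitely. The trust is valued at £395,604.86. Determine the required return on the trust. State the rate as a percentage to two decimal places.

P = D₁/(r − g) ⇒ r = D₁/P + g = £14,100.0000/£395,604.86 + 0.028 = 0.035642 + 0.028 = 0.063642

6.36%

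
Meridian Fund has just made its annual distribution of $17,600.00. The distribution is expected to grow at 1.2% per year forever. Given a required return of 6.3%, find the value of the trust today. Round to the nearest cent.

D₁ = D₀ × (1 + g) = $17,600.00 × 1.012 = $17,811.2000
Growing perpetuity: P = D₁ / (r − g) = $17,811.2000 / (0.063 − 0.012) = $349,239.22

$349239.22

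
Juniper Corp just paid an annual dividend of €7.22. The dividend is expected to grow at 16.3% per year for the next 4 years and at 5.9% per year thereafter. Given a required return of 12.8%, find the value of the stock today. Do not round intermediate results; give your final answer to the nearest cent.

D_1 = 8.39686
D_2 = 9.76555
D_3 = 11.35733
D_4 = 13.20858
Terminal value at year 4: TV = D_4×(1+g_2)/(r−g_2) = 13.98788/0.069 = 202.72295
P_0 = D_1/(1+r)^1 + D_2/(1+r)^2 + D_3/(1+r)^3 + D_4/(1+r)^4 + TV/(1+r)^4
    = 7.44402 + 7.67500 + 7.91314 + 8.15868 + 125.21793 = 156.40878

€156.41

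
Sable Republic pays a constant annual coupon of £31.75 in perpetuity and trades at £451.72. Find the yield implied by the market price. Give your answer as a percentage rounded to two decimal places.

7.03%

P = C/r ⇒ r = C/P = £31.75/£451.72 = 0.070287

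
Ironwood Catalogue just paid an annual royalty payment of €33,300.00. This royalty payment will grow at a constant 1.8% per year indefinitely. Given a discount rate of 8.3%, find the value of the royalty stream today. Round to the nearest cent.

€521529.23

D₁ = D₀ × (1 + g) = €33,300.00 × 1.018 = €33,899.4000
Growing perpetuity: P = D₁ / (r − g) = €33,899.4000 / (0.083 − 0.018) = €521,529.23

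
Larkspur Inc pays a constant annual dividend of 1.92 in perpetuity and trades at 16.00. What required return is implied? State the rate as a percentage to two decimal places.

12.00%

P = C/r ⇒ r = C/P = 1.92/16.00 = 0.120000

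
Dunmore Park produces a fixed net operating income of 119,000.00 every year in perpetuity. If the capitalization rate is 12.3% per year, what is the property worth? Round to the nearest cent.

967479.67

Level perpetuity: PV = C / r = 119,000.00 / 0.123 = 967,479.67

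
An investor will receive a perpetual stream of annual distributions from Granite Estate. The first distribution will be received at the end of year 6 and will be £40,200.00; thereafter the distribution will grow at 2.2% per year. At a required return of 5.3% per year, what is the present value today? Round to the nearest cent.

Value at end of year 5: C₁ / (r − g) = £40,200.00 / (0.053 − 0.022) = £1,296,774.1935
Discount to today: PV = £1,296,774.1935 / (1 + 0.053)^5 = £1,296,774.1935 / 1.294619 = £1,001,665.01

£1001665.01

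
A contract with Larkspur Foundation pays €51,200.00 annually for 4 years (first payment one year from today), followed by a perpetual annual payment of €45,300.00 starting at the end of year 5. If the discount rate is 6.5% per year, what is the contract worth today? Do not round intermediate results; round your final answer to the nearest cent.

PV of 4-year annuity: €51,200.00 × [1 − (1+0.065)^−4] / 0.065 = 175400.88840
Perpetuity value at year 4: €45,300.00 / 0.065 = 696923.07692
PV of perpetuity: 696923.07692 / (1+0.065)^4 = 541734.40027
Total PV = 175400.88840 + 541734.40027 = 717135.28867

€717135.29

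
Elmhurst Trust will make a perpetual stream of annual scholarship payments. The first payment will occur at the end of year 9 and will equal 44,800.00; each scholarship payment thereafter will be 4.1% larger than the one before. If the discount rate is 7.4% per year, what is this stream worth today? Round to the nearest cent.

766884.26

Value at end of year 8: C₁ / (r − g) = 44,800.00 / (0.074 − 0.041) = 1,357,575.7576
Discount to today: PV = 1,357,575.7576 / (1 + 0.074)^8 = 1,357,575.7576 / 1.770249 = 766,884.26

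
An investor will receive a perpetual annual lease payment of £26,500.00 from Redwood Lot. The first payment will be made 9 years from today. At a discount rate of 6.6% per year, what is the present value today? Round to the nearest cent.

£240793.25

Value at end of year 8: C / r = £26,500.00 / 0.066 = £401,515.1515
Discount to today: PV = £401,515.1515 / (1 + 0.066)^8 = £401,515.1515 / 1.667468 = £240,793.25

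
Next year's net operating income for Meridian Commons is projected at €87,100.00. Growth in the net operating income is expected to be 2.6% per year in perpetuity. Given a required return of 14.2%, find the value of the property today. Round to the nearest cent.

€750862.07

Growing perpetuity: P = D₁ / (r − g) = €87,100.0000 / (0.142 − 0.026) = €750,862.07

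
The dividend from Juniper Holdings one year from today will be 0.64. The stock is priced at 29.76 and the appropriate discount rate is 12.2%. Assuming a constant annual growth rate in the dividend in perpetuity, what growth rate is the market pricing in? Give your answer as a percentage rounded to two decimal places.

10.05%

P = D₁/(r−g) ⇒ g = r − D₁/P = 0.122 − 0.64/29.76 = 0.100495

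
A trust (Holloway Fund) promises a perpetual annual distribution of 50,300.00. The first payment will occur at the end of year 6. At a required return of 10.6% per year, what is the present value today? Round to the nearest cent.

286738.81

Value at end of year 5: C / r = 50,300.00 / 0.106 = 474,528.3019
Discount to today: PV = 474,528.3019 / (1 + 0.106)^5 = 474,528.3019 / 1.654915 = 286,738.81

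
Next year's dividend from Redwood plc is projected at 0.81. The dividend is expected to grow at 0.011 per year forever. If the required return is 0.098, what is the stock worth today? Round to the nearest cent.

9.31

Growing perpetuity: P = D₁ / (r − g) = 0.8100 / (0.098 − 0.011) = 9.31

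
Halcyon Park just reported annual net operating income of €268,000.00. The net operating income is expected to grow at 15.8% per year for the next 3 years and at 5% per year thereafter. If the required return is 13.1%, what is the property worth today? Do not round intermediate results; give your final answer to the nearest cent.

D_1 = 310344.00000
D_2 = 359378.35200
D_3 = 416160.13162
Terminal value at year 3: TV = D_3×(1+g_2)/(r−g_2) = 436968.13820/0.081 = 5394668.37280
P_0 = D_1/(1+r)^1 + D_2/(1+r)^2 + D_3/(1+r)^3 + TV/(1+r)^3
    = 274397.87798 + 280948.49046 + 287655.48360 + 3728867.37996 = 4571869.23199

€4571869.23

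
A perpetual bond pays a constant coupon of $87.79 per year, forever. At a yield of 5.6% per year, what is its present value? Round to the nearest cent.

Level perpetuity: PV = C / r = $87.79 / 0.056 = $1,567.68

$1567.68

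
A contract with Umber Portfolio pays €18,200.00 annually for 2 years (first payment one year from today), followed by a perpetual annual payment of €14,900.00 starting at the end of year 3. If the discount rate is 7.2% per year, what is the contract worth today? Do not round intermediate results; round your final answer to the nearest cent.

€212894.41

PV of 2-year annuity: €18,200.00 × [1 − (1+0.072)^−2] / 0.072 = 32814.93651
Perpetuity value at year 2: €14,900.00 / 0.072 = 206944.44444
PV of perpetuity: 206944.44444 / (1+0.072)^2 = 180079.46895
Total PV = 32814.93651 + 180079.46895 = 212894.40546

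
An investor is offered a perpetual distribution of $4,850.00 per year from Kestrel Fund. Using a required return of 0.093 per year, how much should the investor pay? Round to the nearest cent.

$52150.54

Level perpetuity: PV = C / r = $4,850.00 / 0.093 = $52,150.54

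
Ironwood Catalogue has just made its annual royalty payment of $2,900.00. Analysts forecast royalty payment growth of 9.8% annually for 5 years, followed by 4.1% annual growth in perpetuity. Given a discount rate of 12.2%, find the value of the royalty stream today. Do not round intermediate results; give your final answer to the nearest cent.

D_1 = 3184.20000
D_2 = 3496.25160
D_3 = 3838.88426
D_4 = 4215.09491
D_5 = 4628.17422
Terminal value at year 5: TV = D_5×(1+g_2)/(r−g_2) = 4817.92936/0.081 = 59480.60936
P_0 = D_1/(1+r)^1 + D_2/(1+r)^2 + D_3/(1+r)^3 + D_4/(1+r)^4 + D_5/(1+r)^5 + TV/(1+r)^5
    = 2837.96791 + 2777.26272 + 2717.85603 + 2659.72007 + 2602.82766 + 33451.15553 = 47046.78992

$47046.79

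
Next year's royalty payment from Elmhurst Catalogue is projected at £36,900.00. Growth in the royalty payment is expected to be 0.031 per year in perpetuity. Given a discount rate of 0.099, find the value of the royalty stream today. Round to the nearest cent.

Growing perpetuity: P = D₁ / (r − g) = £36,900.0000 / (0.099 − 0.031) = £542,647.06

£542647.06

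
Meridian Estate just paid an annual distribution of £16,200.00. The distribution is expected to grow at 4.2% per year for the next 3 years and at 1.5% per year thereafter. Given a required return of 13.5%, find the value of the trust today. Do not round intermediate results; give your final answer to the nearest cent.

D_1 = 16880.40000
D_2 = 17589.37680
D_3 = 18328.13063
Terminal value at year 3: TV = D_3×(1+g_2)/(r−g_2) = 18603.05258/0.12 = 155025.43821
P_0 = D_1/(1+r)^1 + D_2/(1+r)^2 + D_3/(1+r)^3 + TV/(1+r)^3
    = 14872.59912 + 13653.96324 + 12535.18035 + 106026.73382 = 147088.47653

£147088.48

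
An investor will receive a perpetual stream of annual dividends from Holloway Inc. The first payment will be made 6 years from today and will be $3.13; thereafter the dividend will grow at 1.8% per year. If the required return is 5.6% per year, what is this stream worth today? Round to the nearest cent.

$62.73

Value at end of year 5: C₁ / (r − g) = $3.13 / (0.056 − 0.018) = $82.3684
Discount to today: PV = $82.3684 / (1 + 0.056)^5 = $82.3684 / 1.313166 = $62.73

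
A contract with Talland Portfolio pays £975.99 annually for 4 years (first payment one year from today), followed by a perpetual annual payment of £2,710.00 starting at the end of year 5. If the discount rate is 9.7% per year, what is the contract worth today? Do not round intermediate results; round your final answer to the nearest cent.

£22405.68

PV of 4-year annuity: £975.99 × [1 − (1+0.097)^−4] / 0.097 = 3113.95554
Perpetuity value at year 4: £2,710.00 / 0.097 = 27938.14433
PV of perpetuity: 27938.14433 / (1+0.097)^4 = 19291.72428
Total PV = 3113.95554 + 19291.72428 = 22405.67982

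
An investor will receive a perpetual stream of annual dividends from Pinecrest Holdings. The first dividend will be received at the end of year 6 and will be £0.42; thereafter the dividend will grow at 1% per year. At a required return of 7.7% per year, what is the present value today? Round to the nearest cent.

£4.33

Value at end of year 5: C₁ / (r − g) = £0.42 / (0.077 − 0.01) = £6.2687
Discount to today: PV = £6.2687 / (1 + 0.077)^5 = £6.2687 / 1.449034 = £4.33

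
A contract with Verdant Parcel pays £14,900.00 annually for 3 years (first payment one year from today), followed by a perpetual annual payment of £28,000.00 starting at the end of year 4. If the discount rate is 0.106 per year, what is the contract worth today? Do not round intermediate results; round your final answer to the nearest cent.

£231914.25

PV of 3-year annuity: £14,900.00 × [1 − (1+0.106)^−3] / 0.106 = 36666.16341
Perpetuity value at year 3: £28,000.00 / 0.106 = 264150.94340
PV of perpetuity: 264150.94340 / (1+0.106)^3 = 195248.08598
Total PV = 36666.16341 + 195248.08598 = 231914.24939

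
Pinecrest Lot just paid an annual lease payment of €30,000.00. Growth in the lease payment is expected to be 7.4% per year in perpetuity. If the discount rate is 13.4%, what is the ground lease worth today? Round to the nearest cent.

D₁ = D₀ × (1 + g) = €30,000.00 × 1.074 = €32,220.0000
Growing perpetuity: P = D₁ / (r − g) = €32,220.0000 / (0.134 − 0.074) = €537,000.00

€537000.00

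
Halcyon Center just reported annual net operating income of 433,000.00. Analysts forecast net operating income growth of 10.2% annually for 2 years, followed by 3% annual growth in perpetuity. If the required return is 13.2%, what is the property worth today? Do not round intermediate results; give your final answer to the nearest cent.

4975644.91

D_1 = 477166.00000
D_2 = 525836.93200
Terminal value at year 2: TV = D_2×(1+g_2)/(r−g_2) = 541612.03996/0.102 = 5309921.96039
P_0 = D_1/(1+r)^1 + D_2/(1+r)^2 + TV/(1+r)^2
    = 421524.73498 + 410353.58476 + 4143766.59122 = 4975644.91097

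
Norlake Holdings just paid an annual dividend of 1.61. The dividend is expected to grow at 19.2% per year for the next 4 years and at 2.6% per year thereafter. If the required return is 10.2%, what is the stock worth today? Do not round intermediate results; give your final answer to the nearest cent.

37.62

D_1 = 1.91912
D_2 = 2.28759
D_3 = 2.72681
D_4 = 3.25036
Terminal value at year 4: TV = D_4×(1+g_2)/(r−g_2) = 3.33487/0.076 = 43.87980
P_0 = D_1/(1+r)^1 + D_2/(1+r)^2 + D_3/(1+r)^3 + D_4/(1+r)^4 + TV/(1+r)^4
    = 1.74149 + 1.88372 + 2.03756 + 2.20396 + 29.75352 = 37.62024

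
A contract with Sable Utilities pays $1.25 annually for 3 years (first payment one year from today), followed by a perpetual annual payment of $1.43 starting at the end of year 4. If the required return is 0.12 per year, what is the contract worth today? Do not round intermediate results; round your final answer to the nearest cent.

PV of 3-year annuity: $1.25 × [1 − (1+0.12)^−3] / 0.12 = 3.00229
Perpetuity value at year 3: $1.43 / 0.12 = 11.91667
PV of perpetuity: 11.91667 / (1+0.12)^3 = 8.48205
Total PV = 3.00229 + 8.48205 = 11.48434

$11.48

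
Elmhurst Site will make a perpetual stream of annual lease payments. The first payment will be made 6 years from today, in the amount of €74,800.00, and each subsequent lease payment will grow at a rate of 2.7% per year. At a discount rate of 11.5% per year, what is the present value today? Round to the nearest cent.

Value at end of year 5: C₁ / (r − g) = €74,800.00 / (0.115 − 0.027) = €850,000.0000
Discount to today: PV = €850,000.0000 / (1 + 0.115)^5 = €850,000.0000 / 1.723353 = €493,224.44

€493224.44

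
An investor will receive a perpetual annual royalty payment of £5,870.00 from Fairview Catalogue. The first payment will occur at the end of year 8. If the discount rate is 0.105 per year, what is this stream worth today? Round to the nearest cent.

£27791.56

Value at end of year 7: C / r = £5,870.00 / 0.105 = £55,904.7619
Discount to today: PV = £55,904.7619 / (1 + 0.105)^7 = £55,904.7619 / 2.011574 = £27,791.56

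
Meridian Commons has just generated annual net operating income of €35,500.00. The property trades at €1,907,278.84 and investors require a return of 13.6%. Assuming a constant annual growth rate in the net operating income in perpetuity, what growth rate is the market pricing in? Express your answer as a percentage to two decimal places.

11.52%

P = D₀(1+g)/(r−g) ⇒ P(r−g) = D₀(1+g) ⇒ g(P+D₀) = P·r − D₀
g = (P·r − D₀)/(P + D₀) = (€1,907,278.84×0.136 − €35,500.00) / (€1,907,278.84 + €35,500.00) = 0.115242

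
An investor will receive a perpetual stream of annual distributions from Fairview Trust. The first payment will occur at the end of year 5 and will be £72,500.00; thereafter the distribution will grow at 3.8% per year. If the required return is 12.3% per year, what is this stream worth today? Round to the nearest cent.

Value at end of year 4: C₁ / (r − g) = £72,500.00 / (0.123 − 0.038) = £852,941.1765
Discount to today: PV = £852,941.1765 / (1 + 0.123)^4 = £852,941.1765 / 1.590446 = £536,290.44

£536290.44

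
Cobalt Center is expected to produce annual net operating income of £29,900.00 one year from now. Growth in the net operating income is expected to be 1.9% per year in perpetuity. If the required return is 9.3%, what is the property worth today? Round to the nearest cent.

Growing perpetuity: P = D₁ / (r − g) = £29,900.0000 / (0.093 − 0.019) = £404,054.05

£404054.05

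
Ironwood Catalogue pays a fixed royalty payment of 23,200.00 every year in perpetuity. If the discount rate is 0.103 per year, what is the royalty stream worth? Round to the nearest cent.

225242.72

Level perpetuity: PV = C / r = 23,200.00 / 0.103 = 225,242.72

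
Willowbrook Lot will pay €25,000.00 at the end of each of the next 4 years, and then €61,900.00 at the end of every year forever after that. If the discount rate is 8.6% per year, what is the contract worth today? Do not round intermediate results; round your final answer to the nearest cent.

€599164.61

PV of 4-year annuity: €25,000.00 × [1 − (1+0.086)^−4] / 0.086 = 81709.23816
Perpetuity value at year 4: €61,900.00 / 0.086 = 719767.44186
PV of perpetuity: 719767.44186 / (1+0.086)^4 = 517455.36819
Total PV = 81709.23816 + 517455.36819 = 599164.60634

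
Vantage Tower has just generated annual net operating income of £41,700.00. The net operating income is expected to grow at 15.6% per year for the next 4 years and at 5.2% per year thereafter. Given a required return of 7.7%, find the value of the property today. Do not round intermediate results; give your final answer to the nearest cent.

D_1 = 48205.20000
D_2 = 55725.21120
D_3 = 64418.34415
D_4 = 74467.60583
Terminal value at year 4: TV = D_4×(1+g_2)/(r−g_2) = 78339.92134/0.025 = 3133596.85350
P_0 = D_1/(1+r)^1 + D_2/(1+r)^2 + D_3/(1+r)^3 + D_4/(1+r)^4 + TV/(1+r)^4
    = 44758.77437 + 48041.91567 + 51565.88163 + 55348.33720 + 2329058.02928 = 2528772.93815

£2528772.94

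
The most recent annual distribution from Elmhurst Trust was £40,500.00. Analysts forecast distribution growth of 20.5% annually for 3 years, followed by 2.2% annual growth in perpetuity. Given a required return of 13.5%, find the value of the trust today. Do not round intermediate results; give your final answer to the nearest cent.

D_1 = 48802.50000
D_2 = 58807.01250
D_3 = 70862.45006
Terminal value at year 3: TV = D_3×(1+g_2)/(r−g_2) = 72421.42396/0.113 = 640897.55720
P_0 = D_1/(1+r)^1 + D_2/(1+r)^2 + D_3/(1+r)^3 + TV/(1+r)^3
    = 42997.79736 + 45649.64389 + 48465.04043 + 438329.83468 = 575442.31636

£575442.32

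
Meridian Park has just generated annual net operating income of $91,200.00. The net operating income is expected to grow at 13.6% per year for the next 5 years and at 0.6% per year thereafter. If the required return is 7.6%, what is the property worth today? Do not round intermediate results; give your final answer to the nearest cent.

D_1 = 103603.20000
D_2 = 117693.23520
D_3 = 133699.51519
D_4 = 151882.64925
D_5 = 172538.68955
Terminal value at year 5: TV = D_5×(1+g_2)/(r−g_2) = 173573.92169/0.07 = 2479627.45269
P_0 = D_1/(1+r)^1 + D_2/(1+r)^2 + D_3/(1+r)^3 + D_4/(1+r)^4 + D_5/(1+r)^5 + TV/(1+r)^5
    = 96285.50186 + 101654.58189 + 107323.05300 + 113307.60986 + 119625.87806 + 1719194.76188 = 2257391.38654

$2257391.39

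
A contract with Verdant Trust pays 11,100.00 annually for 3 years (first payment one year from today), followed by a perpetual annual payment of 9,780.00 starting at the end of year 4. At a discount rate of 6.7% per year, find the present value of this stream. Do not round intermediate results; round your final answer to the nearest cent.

PV of 3-year annuity: 11,100.00 × [1 − (1+0.067)^−3] / 0.067 = 29290.31292
Perpetuity value at year 3: 9,780.00 / 0.067 = 145970.14925
PV of perpetuity: 145970.14925 / (1+0.067)^3 = 120163.00868
Total PV = 29290.31292 + 120163.00868 = 149453.32160

149453.32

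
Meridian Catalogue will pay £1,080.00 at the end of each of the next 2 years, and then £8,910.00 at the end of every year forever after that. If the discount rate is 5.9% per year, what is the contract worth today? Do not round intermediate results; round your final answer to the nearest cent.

PV of 2-year annuity: £1,080.00 × [1 − (1+0.059)^−2] / 0.059 = 1982.84233
Perpetuity value at year 2: £8,910.00 / 0.059 = 151016.94915
PV of perpetuity: 151016.94915 / (1+0.059)^2 = 134658.49992
Total PV = 1982.84233 + 134658.49992 = 136641.34225

£136641.34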